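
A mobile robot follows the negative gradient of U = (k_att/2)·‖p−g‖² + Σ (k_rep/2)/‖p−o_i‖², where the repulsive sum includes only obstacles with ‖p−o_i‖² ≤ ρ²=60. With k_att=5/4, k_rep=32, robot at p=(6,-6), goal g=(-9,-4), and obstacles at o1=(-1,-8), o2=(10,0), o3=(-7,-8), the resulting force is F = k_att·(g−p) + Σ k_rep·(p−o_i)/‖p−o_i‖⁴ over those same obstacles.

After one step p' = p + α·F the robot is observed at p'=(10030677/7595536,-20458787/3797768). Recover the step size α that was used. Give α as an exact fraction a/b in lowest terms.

F_att = 5/4·(g−p) = 5/4·(-15,2) = (-18.7500,2.5000)
o1: d²=53 ≤ ρ²=60; F_rep = 32·(7,2)/53² = (0.0797,0.0228)
o2: d²=52 ≤ ρ²=60; F_rep = 32·(-4,-6)/52² = (-0.0473,-0.0710)
o3: d²=173 > ρ²=60 → inactive
F = F_att + ΣF_rep = (-18.7176,2.4518)
Δp = p'−p = (-4.6794,0.6129); α = Δx/Fx = (-35542539/7595536) / (-35542539/1898884) = 1/4
check: Δy/Fy = (2327821/3797768) / (2327821/949442) = 1/4 ✓

α = 1/4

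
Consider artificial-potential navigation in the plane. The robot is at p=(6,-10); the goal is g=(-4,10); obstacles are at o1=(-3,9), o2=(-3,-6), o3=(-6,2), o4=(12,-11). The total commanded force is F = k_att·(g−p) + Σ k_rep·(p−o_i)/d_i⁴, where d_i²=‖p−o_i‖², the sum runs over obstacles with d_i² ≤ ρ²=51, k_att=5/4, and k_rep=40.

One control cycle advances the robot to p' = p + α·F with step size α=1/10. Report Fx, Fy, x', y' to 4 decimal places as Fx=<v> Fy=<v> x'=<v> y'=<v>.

Fx=-12.6753 Fy=25.0292 x'=4.7325 y'=-7.4971

F_att = 5/4·(g−p) = 5/4·(-10,20) = (-12.5000,25.0000)
o1: d²=442 > ρ²=51 → inactive
o2: d²=97 > ρ²=51 → inactive
o3: d²=288 > ρ²=51 → inactive
o4: d²=37 ≤ ρ²=51; F_rep = 40·(-6,1)/37² = (-0.1753,0.0292)
F = F_att + ΣF_rep = (-12.6753,25.0292)
p' = p + 1/10·F = (4.7325,-7.4971)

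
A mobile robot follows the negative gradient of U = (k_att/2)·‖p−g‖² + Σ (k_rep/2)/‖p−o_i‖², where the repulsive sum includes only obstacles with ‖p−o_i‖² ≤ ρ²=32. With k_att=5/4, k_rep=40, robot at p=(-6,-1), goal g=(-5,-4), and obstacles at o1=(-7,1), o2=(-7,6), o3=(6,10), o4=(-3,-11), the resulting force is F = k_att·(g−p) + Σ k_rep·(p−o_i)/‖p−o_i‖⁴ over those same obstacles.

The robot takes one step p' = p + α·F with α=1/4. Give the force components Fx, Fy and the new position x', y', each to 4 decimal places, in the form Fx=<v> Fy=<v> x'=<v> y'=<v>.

F_att = 5/4·(g−p) = 5/4·(1,-3) = (1.2500,-3.7500)
o1: d²=5 ≤ ρ²=32; F_rep = 40·(1,-2)/5² = (1.6000,-3.2000)
o2: d²=50 > ρ²=32 → inactive
o3: d²=265 > ρ²=32 → inactive
o4: d²=109 > ρ²=32 → inactive
F = F_att + ΣF_rep = (2.8500,-6.9500)
p' = p + 1/4·F = (-5.2875,-2.7375)

Fx=2.8500 Fy=-6.9500 x'=-5.2875 y'=-2.7375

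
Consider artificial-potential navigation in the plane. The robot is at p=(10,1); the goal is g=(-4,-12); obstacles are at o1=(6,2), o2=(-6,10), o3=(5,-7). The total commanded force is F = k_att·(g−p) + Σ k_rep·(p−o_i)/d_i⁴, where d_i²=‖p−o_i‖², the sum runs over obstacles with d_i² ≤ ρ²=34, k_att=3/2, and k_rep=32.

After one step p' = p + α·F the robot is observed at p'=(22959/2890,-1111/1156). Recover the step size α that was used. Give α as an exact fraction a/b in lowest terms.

F_att = 3/2·(g−p) = 3/2·(-14,-13) = (-21.0000,-19.5000)
o1: d²=17 ≤ ρ²=34; F_rep = 32·(4,-1)/17² = (0.4429,-0.1107)
o2: d²=337 > ρ²=34 → inactive
o3: d²=89 > ρ²=34 → inactive
F = F_att + ΣF_rep = (-20.5571,-19.6107)
Δp = p'−p = (-2.0557,-1.9611); α = Δx/Fx = (-5941/2890) / (-5941/289) = 1/10
check: Δy/Fy = (-2267/1156) / (-11335/578) = 1/10 ✓

α = 1/10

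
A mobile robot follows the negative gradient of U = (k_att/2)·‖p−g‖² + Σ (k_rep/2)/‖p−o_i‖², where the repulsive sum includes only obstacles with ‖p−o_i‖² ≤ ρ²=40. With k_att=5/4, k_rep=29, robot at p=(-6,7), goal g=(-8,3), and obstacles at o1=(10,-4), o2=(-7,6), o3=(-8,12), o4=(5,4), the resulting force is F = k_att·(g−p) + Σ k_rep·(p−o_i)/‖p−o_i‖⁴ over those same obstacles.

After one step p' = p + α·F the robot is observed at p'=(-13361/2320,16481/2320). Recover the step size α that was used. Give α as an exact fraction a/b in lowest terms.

F_att = 5/4·(g−p) = 5/4·(-2,-4) = (-2.5000,-5.0000)
o1: d²=377 > ρ²=40 → inactive
o2: d²=2 ≤ ρ²=40; F_rep = 29·(1,1)/2² = (7.2500,7.2500)
o3: d²=29 ≤ ρ²=40; F_rep = 29·(2,-5)/29² = (0.0690,-0.1724)
o4: d²=130 > ρ²=40 → inactive
F = F_att + ΣF_rep = (4.8190,2.0776)
Δp = p'−p = (0.2409,0.1039); α = Δx/Fx = (559/2320) / (559/116) = 1/20
check: Δy/Fy = (241/2320) / (241/116) = 1/20 ✓

α = 1/20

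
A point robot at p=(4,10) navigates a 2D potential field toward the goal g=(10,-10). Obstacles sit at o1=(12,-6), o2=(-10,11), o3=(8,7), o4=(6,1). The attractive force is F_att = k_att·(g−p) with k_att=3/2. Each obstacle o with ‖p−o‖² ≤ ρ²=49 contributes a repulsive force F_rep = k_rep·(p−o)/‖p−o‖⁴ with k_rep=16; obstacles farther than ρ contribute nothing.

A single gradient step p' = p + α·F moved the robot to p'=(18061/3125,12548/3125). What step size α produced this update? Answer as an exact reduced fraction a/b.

α = 1/5

F_att = 3/2·(g−p) = 3/2·(6,-20) = (9.0000,-30.0000)
o1: d²=320 > ρ²=49 → inactive
o2: d²=197 > ρ²=49 → inactive
o3: d²=25 ≤ ρ²=49; F_rep = 16·(-4,3)/25² = (-0.1024,0.0768)
o4: d²=85 > ρ²=49 → inactive
F = F_att + ΣF_rep = (8.8976,-29.9232)
Δp = p'−p = (1.7795,-5.9846); α = Δx/Fx = (5561/3125) / (5561/625) = 1/5
check: Δy/Fy = (-18702/3125) / (-18702/625) = 1/5 ✓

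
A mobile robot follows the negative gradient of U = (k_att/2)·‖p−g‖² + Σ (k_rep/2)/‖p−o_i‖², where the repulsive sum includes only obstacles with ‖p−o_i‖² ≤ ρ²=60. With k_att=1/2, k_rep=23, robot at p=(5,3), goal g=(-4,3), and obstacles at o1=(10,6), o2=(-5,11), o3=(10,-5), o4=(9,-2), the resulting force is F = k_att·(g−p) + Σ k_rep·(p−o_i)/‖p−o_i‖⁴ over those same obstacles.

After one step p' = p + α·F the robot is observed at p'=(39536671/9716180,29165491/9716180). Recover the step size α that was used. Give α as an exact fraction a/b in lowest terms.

F_att = 1/2·(g−p) = 1/2·(-9,0) = (-4.5000,0.0000)
o1: d²=34 ≤ ρ²=60; F_rep = 23·(-5,-3)/34² = (-0.0995,-0.0597)
o2: d²=164 > ρ²=60 → inactive
o3: d²=89 > ρ²=60 → inactive
o4: d²=41 ≤ ρ²=60; F_rep = 23·(-4,5)/41² = (-0.0547,0.0684)
F = F_att + ΣF_rep = (-4.6542,0.0087)
Δp = p'−p = (-0.9308,0.0017); α = Δx/Fx = (-9044229/9716180) / (-9044229/1943236) = 1/5
check: Δy/Fy = (16951/9716180) / (16951/1943236) = 1/5 ✓

α = 1/5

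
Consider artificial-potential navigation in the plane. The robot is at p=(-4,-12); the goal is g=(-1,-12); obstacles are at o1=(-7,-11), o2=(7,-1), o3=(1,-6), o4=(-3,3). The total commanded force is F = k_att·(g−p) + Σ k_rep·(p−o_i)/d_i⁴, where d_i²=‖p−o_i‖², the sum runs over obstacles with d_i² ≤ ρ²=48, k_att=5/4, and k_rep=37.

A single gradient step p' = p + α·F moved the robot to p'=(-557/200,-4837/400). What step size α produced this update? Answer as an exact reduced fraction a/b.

F_att = 5/4·(g−p) = 5/4·(3,0) = (3.7500,0.0000)
o1: d²=10 ≤ ρ²=48; F_rep = 37·(3,-1)/10² = (1.1100,-0.3700)
o2: d²=242 > ρ²=48 → inactive
o3: d²=61 > ρ²=48 → inactive
o4: d²=226 > ρ²=48 → inactive
F = F_att + ΣF_rep = (4.8600,-0.3700)
Δp = p'−p = (1.2150,-0.0925); α = Δx/Fx = (243/200) / (243/50) = 1/4
check: Δy/Fy = (-37/400) / (-37/100) = 1/4 ✓

α = 1/4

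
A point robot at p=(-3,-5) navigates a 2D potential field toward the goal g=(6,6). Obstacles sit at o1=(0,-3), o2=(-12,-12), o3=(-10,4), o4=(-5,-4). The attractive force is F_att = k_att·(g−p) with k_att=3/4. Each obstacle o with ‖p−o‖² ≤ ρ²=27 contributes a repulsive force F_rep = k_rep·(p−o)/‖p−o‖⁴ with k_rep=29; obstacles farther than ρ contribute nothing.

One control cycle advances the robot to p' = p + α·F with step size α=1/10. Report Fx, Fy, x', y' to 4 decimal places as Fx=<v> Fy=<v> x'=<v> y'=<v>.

F_att = 3/4·(g−p) = 3/4·(9,11) = (6.7500,8.2500)
o1: d²=13 ≤ ρ²=27; F_rep = 29·(-3,-2)/13² = (-0.5148,-0.3432)
o2: d²=130 > ρ²=27 → inactive
o3: d²=130 > ρ²=27 → inactive
o4: d²=5 ≤ ρ²=27; F_rep = 29·(2,-1)/5² = (2.3200,-1.1600)
F = F_att + ΣF_rep = (8.5552,6.7468)
p' = p + 1/10·F = (-2.1445,-4.3253)

Fx=8.5552 Fy=6.7468 x'=-2.1445 y'=-4.3253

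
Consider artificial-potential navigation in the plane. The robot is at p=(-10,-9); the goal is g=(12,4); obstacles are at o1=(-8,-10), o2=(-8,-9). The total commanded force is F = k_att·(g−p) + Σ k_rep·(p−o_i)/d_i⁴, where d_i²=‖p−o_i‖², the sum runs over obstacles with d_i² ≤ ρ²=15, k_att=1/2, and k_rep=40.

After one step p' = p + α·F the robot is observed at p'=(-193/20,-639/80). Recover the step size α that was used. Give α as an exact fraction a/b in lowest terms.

F_att = 1/2·(g−p) = 1/2·(22,13) = (11.0000,6.5000)
o1: d²=5 ≤ ρ²=15; F_rep = 40·(-2,1)/5² = (-3.2000,1.6000)
o2: d²=4 ≤ ρ²=15; F_rep = 40·(-2,0)/4² = (-5.0000,0.0000)
F = F_att + ΣF_rep = (2.8000,8.1000)
Δp = p'−p = (0.3500,1.0125); α = Δx/Fx = (7/20) / (14/5) = 1/8
check: Δy/Fy = (81/80) / (81/10) = 1/8 ✓

α = 1/8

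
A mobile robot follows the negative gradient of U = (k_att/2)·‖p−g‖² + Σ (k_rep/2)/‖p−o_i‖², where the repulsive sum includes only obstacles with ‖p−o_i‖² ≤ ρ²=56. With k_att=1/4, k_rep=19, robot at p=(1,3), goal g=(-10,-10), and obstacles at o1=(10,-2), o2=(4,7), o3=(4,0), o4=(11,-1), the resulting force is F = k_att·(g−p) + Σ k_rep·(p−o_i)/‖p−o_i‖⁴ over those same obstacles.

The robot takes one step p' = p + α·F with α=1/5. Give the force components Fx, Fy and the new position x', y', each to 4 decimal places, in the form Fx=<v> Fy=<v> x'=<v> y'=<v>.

F_att = 1/4·(g−p) = 1/4·(-11,-13) = (-2.7500,-3.2500)
o1: d²=106 > ρ²=56 → inactive
o2: d²=25 ≤ ρ²=56; F_rep = 19·(-3,-4)/25² = (-0.0912,-0.1216)
o3: d²=18 ≤ ρ²=56; F_rep = 19·(-3,3)/18² = (-0.1759,0.1759)
o4: d²=116 > ρ²=56 → inactive
F = F_att + ΣF_rep = (-3.0171,-3.1957)
p' = p + 1/5·F = (0.3966,2.3609)

Fx=-3.0171 Fy=-3.1957 x'=0.3966 y'=2.3609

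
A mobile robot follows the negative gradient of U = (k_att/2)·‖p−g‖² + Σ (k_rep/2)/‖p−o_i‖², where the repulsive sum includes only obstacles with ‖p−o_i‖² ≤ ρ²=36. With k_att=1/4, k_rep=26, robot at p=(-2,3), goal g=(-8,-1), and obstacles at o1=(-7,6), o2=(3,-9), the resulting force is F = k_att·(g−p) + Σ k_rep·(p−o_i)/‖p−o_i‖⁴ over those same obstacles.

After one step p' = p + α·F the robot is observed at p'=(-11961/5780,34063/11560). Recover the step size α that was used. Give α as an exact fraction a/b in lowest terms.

F_att = 1/4·(g−p) = 1/4·(-6,-4) = (-1.5000,-1.0000)
o1: d²=34 ≤ ρ²=36; F_rep = 26·(5,-3)/34² = (0.1125,-0.0675)
o2: d²=169 > ρ²=36 → inactive
F = F_att + ΣF_rep = (-1.3875,-1.0675)
Δp = p'−p = (-0.0694,-0.0534); α = Δx/Fx = (-401/5780) / (-401/289) = 1/20
check: Δy/Fy = (-617/11560) / (-617/578) = 1/20 ✓

α = 1/20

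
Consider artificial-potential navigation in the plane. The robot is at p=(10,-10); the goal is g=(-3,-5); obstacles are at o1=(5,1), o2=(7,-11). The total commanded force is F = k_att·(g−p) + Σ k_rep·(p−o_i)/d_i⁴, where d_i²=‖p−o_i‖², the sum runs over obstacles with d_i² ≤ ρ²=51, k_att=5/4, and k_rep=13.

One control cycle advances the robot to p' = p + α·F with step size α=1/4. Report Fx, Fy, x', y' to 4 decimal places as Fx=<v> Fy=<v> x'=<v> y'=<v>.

F_att = 5/4·(g−p) = 5/4·(-13,5) = (-16.2500,6.2500)
o1: d²=146 > ρ²=51 → inactive
o2: d²=10 ≤ ρ²=51; F_rep = 13·(3,1)/10² = (0.3900,0.1300)
F = F_att + ΣF_rep = (-15.8600,6.3800)
p' = p + 1/4·F = (6.0350,-8.4050)

Fx=-15.8600 Fy=6.3800 x'=6.0350 y'=-8.4050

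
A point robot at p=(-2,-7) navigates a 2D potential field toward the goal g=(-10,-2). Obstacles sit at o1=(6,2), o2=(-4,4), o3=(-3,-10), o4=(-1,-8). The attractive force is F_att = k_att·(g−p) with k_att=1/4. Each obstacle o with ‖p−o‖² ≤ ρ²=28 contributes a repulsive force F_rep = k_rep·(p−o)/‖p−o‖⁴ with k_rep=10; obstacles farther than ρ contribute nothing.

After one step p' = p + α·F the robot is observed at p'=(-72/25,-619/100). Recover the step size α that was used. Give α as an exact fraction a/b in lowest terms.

F_att = 1/4·(g−p) = 1/4·(-8,5) = (-2.0000,1.2500)
o1: d²=145 > ρ²=28 → inactive
o2: d²=125 > ρ²=28 → inactive
o3: d²=10 ≤ ρ²=28; F_rep = 10·(1,3)/10² = (0.1000,0.3000)
o4: d²=2 ≤ ρ²=28; F_rep = 10·(-1,1)/2² = (-2.5000,2.5000)
F = F_att + ΣF_rep = (-4.4000,4.0500)
Δp = p'−p = (-0.8800,0.8100); α = Δx/Fx = (-22/25) / (-22/5) = 1/5
check: Δy/Fy = (81/100) / (81/20) = 1/5 ✓

α = 1/5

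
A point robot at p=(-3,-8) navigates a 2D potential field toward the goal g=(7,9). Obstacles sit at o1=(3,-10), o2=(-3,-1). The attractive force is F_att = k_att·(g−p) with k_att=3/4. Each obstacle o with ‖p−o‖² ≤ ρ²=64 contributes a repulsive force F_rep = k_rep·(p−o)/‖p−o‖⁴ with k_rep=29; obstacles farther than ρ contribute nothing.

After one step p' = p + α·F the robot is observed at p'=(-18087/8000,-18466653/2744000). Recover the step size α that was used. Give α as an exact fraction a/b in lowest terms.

α = 1/10

F_att = 3/4·(g−p) = 3/4·(10,17) = (7.5000,12.7500)
o1: d²=40 ≤ ρ²=64; F_rep = 29·(-6,2)/40² = (-0.1087,0.0362)
o2: d²=49 ≤ ρ²=64; F_rep = 29·(0,-7)/49² = (0.0000,-0.0845)
F = F_att + ΣF_rep = (7.3913,12.7017)
Δp = p'−p = (0.7391,1.2702); α = Δx/Fx = (5913/8000) / (5913/800) = 1/10
check: Δy/Fy = (3485347/2744000) / (3485347/274400) = 1/10 ✓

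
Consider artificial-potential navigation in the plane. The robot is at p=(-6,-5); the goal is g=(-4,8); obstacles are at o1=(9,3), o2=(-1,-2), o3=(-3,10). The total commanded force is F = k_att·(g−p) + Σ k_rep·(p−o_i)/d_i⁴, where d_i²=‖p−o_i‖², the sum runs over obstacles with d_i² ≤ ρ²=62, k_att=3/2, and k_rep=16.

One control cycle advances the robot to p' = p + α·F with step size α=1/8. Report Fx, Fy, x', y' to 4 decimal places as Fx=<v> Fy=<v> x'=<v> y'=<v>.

Fx=2.9308 Fy=19.4585 x'=-5.6337 y'=-2.5677

F_att = 3/2·(g−p) = 3/2·(2,13) = (3.0000,19.5000)
o1: d²=289 > ρ²=62 → inactive
o2: d²=34 ≤ ρ²=62; F_rep = 16·(-5,-3)/34² = (-0.0692,-0.0415)
o3: d²=234 > ρ²=62 → inactive
F = F_att + ΣF_rep = (2.9308,19.4585)
p' = p + 1/8·F = (-5.6337,-2.5677)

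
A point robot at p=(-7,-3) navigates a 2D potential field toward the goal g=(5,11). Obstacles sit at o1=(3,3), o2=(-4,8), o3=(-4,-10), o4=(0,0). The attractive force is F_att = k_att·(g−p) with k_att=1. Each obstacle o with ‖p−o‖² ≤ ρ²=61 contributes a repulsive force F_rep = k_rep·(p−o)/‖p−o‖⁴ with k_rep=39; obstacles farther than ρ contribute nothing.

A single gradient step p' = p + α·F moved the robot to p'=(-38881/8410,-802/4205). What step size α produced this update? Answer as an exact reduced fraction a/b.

F_att = 1·(g−p) = 1·(12,14) = (12.0000,14.0000)
o1: d²=136 > ρ²=61 → inactive
o2: d²=130 > ρ²=61 → inactive
o3: d²=58 ≤ ρ²=61; F_rep = 39·(-3,7)/58² = (-0.0348,0.0812)
o4: d²=58 ≤ ρ²=61; F_rep = 39·(-7,-3)/58² = (-0.0812,-0.0348)
F = F_att + ΣF_rep = (11.8841,14.0464)
Δp = p'−p = (2.3768,2.8093); α = Δx/Fx = (19989/8410) / (19989/1682) = 1/5
check: Δy/Fy = (11813/4205) / (11813/841) = 1/5 ✓

α = 1/5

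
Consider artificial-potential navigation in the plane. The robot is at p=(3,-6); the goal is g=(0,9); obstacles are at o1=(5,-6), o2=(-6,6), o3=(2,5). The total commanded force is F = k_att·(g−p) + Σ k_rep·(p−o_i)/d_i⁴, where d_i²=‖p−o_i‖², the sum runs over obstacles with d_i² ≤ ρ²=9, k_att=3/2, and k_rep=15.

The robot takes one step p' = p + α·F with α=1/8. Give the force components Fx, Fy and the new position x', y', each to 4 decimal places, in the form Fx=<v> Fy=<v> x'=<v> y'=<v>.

F_att = 3/2·(g−p) = 3/2·(-3,15) = (-4.5000,22.5000)
o1: d²=4 ≤ ρ²=9; F_rep = 15·(-2,0)/4² = (-1.8750,0.0000)
o2: d²=225 > ρ²=9 → inactive
o3: d²=122 > ρ²=9 → inactive
F = F_att + ΣF_rep = (-6.3750,22.5000)
p' = p + 1/8·F = (2.2031,-3.1875)

Fx=-6.3750 Fy=22.5000 x'=2.2031 y'=-3.1875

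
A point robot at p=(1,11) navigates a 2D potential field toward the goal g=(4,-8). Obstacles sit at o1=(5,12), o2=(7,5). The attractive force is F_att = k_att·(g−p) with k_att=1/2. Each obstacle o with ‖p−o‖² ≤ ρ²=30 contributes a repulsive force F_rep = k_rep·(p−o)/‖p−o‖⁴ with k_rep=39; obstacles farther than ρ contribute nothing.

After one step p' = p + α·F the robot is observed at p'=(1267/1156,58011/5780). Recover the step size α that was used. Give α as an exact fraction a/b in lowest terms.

F_att = 1/2·(g−p) = 1/2·(3,-19) = (1.5000,-9.5000)
o1: d²=17 ≤ ρ²=30; F_rep = 39·(-4,-1)/17² = (-0.5398,-0.1349)
o2: d²=72 > ρ²=30 → inactive
F = F_att + ΣF_rep = (0.9602,-9.6349)
Δp = p'−p = (0.0960,-0.9635); α = Δx/Fx = (111/1156) / (555/578) = 1/10
check: Δy/Fy = (-5569/5780) / (-5569/578) = 1/10 ✓

α = 1/10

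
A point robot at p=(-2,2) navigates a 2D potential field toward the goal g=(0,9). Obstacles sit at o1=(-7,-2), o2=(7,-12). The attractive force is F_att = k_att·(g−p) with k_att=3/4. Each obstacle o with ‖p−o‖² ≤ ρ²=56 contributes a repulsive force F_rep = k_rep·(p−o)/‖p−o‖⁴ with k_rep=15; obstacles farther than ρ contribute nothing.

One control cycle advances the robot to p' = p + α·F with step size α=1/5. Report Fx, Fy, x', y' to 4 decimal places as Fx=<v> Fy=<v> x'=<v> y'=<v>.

Fx=1.5446 Fy=5.2857 x'=-1.6911 y'=3.0571

F_att = 3/4·(g−p) = 3/4·(2,7) = (1.5000,5.2500)
o1: d²=41 ≤ ρ²=56; F_rep = 15·(5,4)/41² = (0.0446,0.0357)
o2: d²=277 > ρ²=56 → inactive
F = F_att + ΣF_rep = (1.5446,5.2857)
p' = p + 1/5·F = (-1.6911,3.0571)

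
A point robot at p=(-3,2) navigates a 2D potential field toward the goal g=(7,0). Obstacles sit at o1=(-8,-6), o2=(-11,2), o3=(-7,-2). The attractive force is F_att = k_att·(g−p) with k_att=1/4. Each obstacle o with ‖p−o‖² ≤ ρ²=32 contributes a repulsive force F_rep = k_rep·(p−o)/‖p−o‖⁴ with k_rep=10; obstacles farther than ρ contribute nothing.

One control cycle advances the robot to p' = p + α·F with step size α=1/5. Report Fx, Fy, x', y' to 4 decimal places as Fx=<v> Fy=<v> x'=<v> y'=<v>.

F_att = 1/4·(g−p) = 1/4·(10,-2) = (2.5000,-0.5000)
o1: d²=89 > ρ²=32 → inactive
o2: d²=64 > ρ²=32 → inactive
o3: d²=32 ≤ ρ²=32; F_rep = 10·(4,4)/32² = (0.0391,0.0391)
F = F_att + ΣF_rep = (2.5391,-0.4609)
p' = p + 1/5·F = (-2.4922,1.9078)

Fx=2.5391 Fy=-0.4609 x'=-2.4922 y'=1.9078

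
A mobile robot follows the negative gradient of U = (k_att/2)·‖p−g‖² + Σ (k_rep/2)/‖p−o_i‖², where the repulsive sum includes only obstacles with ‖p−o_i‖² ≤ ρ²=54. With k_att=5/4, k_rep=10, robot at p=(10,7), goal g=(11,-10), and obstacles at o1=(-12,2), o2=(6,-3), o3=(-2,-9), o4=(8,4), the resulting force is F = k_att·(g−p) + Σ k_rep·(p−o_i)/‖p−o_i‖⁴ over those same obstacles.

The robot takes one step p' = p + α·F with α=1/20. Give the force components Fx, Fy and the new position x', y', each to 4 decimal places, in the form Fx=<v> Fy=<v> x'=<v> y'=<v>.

F_att = 5/4·(g−p) = 5/4·(1,-17) = (1.2500,-21.2500)
o1: d²=509 > ρ²=54 → inactive
o2: d²=116 > ρ²=54 → inactive
o3: d²=400 > ρ²=54 → inactive
o4: d²=13 ≤ ρ²=54; F_rep = 10·(2,3)/13² = (0.1183,0.1775)
F = F_att + ΣF_rep = (1.3683,-21.0725)
p' = p + 1/20·F = (10.0684,5.9464)

Fx=1.3683 Fy=-21.0725 x'=10.0684 y'=5.9464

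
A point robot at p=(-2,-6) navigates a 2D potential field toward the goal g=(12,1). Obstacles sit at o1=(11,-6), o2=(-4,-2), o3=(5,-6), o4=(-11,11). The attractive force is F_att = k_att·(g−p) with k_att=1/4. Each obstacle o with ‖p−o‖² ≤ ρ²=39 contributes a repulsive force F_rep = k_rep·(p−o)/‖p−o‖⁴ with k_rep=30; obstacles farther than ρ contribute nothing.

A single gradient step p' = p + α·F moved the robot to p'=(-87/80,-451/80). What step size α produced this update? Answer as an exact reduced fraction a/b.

α = 1/4

F_att = 1/4·(g−p) = 1/4·(14,7) = (3.5000,1.7500)
o1: d²=169 > ρ²=39 → inactive
o2: d²=20 ≤ ρ²=39; F_rep = 30·(2,-4)/20² = (0.1500,-0.3000)
o3: d²=49 > ρ²=39 → inactive
o4: d²=370 > ρ²=39 → inactive
F = F_att + ΣF_rep = (3.6500,1.4500)
Δp = p'−p = (0.9125,0.3625); α = Δx/Fx = (73/80) / (73/20) = 1/4
check: Δy/Fy = (29/80) / (29/20) = 1/4 ✓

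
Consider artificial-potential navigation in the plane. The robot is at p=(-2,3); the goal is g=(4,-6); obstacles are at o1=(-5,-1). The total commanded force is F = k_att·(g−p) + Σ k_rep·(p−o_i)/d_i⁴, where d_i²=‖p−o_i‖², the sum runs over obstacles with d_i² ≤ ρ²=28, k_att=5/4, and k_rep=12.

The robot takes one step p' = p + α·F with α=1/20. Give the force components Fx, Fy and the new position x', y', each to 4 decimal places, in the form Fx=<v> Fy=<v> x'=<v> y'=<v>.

Fx=7.5576 Fy=-11.1732 x'=-1.6221 y'=2.4413

F_att = 5/4·(g−p) = 5/4·(6,-9) = (7.5000,-11.2500)
o1: d²=25 ≤ ρ²=28; F_rep = 12·(3,4)/25² = (0.0576,0.0768)
F = F_att + ΣF_rep = (7.5576,-11.1732)
p' = p + 1/20·F = (-1.6221,2.4413)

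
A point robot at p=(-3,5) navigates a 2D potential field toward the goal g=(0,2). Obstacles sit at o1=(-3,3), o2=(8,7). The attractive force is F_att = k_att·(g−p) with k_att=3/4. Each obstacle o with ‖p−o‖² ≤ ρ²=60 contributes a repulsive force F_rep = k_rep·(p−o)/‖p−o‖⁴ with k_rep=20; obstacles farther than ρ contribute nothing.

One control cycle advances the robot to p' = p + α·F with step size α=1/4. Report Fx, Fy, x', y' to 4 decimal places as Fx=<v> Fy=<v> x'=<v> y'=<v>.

F_att = 3/4·(g−p) = 3/4·(3,-3) = (2.2500,-2.2500)
o1: d²=4 ≤ ρ²=60; F_rep = 20·(0,2)/4² = (0.0000,2.5000)
o2: d²=125 > ρ²=60 → inactive
F = F_att + ΣF_rep = (2.2500,0.2500)
p' = p + 1/4·F = (-2.4375,5.0625)

Fx=2.2500 Fy=0.2500 x'=-2.4375 y'=5.0625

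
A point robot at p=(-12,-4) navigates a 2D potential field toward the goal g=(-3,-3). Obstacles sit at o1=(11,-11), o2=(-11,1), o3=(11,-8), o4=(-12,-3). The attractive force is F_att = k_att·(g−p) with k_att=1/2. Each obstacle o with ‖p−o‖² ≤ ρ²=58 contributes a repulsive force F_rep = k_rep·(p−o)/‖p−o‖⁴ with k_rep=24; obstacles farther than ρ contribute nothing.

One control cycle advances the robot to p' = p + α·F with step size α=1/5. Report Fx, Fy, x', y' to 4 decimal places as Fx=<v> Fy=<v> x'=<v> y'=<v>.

F_att = 1/2·(g−p) = 1/2·(9,1) = (4.5000,0.5000)
o1: d²=578 > ρ²=58 → inactive
o2: d²=26 ≤ ρ²=58; F_rep = 24·(-1,-5)/26² = (-0.0355,-0.1775)
o3: d²=545 > ρ²=58 → inactive
o4: d²=1 ≤ ρ²=58; F_rep = 24·(0,-1)/1² = (0.0000,-24.0000)
F = F_att + ΣF_rep = (4.4645,-23.6775)
p' = p + 1/5·F = (-11.1071,-8.7355)

Fx=4.4645 Fy=-23.6775 x'=-11.1071 y'=-8.7355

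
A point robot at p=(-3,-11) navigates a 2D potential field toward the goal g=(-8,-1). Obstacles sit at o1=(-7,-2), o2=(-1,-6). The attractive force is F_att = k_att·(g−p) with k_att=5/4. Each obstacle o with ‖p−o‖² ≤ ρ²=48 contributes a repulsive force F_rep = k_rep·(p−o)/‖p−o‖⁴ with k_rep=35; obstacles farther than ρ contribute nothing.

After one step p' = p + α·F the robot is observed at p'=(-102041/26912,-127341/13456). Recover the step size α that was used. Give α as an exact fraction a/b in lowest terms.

α = 1/8

F_att = 5/4·(g−p) = 5/4·(-5,10) = (-6.2500,12.5000)
o1: d²=97 > ρ²=48 → inactive
o2: d²=29 ≤ ρ²=48; F_rep = 35·(-2,-5)/29² = (-0.0832,-0.2081)
F = F_att + ΣF_rep = (-6.3332,12.2919)
Δp = p'−p = (-0.7917,1.5365); α = Δx/Fx = (-21305/26912) / (-21305/3364) = 1/8
check: Δy/Fy = (20675/13456) / (20675/1682) = 1/8 ✓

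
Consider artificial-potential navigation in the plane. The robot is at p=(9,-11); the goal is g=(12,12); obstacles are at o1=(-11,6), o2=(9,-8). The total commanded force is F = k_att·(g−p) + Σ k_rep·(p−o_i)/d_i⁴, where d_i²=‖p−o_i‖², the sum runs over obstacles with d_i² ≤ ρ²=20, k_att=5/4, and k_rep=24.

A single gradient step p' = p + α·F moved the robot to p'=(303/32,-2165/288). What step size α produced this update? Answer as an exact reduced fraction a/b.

α = 1/8

F_att = 5/4·(g−p) = 5/4·(3,23) = (3.7500,28.7500)
o1: d²=689 > ρ²=20 → inactive
o2: d²=9 ≤ ρ²=20; F_rep = 24·(0,-3)/9² = (0.0000,-0.8889)
F = F_att + ΣF_rep = (3.7500,27.8611)
Δp = p'−p = (0.4688,3.4826); α = Δx/Fx = (15/32) / (15/4) = 1/8
check: Δy/Fy = (1003/288) / (1003/36) = 1/8 ✓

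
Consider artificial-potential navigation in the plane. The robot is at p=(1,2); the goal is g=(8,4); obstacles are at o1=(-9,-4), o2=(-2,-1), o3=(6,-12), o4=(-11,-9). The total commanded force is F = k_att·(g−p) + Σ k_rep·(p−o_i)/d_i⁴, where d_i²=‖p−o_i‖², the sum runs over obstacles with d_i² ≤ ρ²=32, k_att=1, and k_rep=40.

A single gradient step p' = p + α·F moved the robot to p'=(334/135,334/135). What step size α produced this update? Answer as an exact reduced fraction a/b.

α = 1/5

F_att = 1·(g−p) = 1·(7,2) = (7.0000,2.0000)
o1: d²=136 > ρ²=32 → inactive
o2: d²=18 ≤ ρ²=32; F_rep = 40·(3,3)/18² = (0.3704,0.3704)
o3: d²=221 > ρ²=32 → inactive
o4: d²=265 > ρ²=32 → inactive
F = F_att + ΣF_rep = (7.3704,2.3704)
Δp = p'−p = (1.4741,0.4741); α = Δx/Fx = (199/135) / (199/27) = 1/5
check: Δy/Fy = (64/135) / (64/27) = 1/5 ✓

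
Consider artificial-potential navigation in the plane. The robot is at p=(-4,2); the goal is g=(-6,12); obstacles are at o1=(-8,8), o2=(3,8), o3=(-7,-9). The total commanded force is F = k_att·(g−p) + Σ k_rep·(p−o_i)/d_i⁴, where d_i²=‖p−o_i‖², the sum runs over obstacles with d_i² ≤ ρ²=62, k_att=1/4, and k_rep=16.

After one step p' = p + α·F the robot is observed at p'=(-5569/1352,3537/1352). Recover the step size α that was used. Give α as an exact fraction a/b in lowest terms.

α = 1/4

F_att = 1/4·(g−p) = 1/4·(-2,10) = (-0.5000,2.5000)
o1: d²=52 ≤ ρ²=62; F_rep = 16·(4,-6)/52² = (0.0237,-0.0355)
o2: d²=85 > ρ²=62 → inactive
o3: d²=130 > ρ²=62 → inactive
F = F_att + ΣF_rep = (-0.4763,2.4645)
Δp = p'−p = (-0.1191,0.6161); α = Δx/Fx = (-161/1352) / (-161/338) = 1/4
check: Δy/Fy = (833/1352) / (833/338) = 1/4 ✓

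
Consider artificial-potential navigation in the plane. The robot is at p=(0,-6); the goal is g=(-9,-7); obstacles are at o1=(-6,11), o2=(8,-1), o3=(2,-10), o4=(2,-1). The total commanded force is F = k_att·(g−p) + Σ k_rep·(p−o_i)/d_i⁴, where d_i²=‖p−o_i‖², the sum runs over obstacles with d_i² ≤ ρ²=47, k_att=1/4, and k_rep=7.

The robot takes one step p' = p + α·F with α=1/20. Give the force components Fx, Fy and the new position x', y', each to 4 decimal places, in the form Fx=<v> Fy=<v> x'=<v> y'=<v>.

Fx=-2.3016 Fy=-0.2216 x'=-0.1151 y'=-6.0111

F_att = 1/4·(g−p) = 1/4·(-9,-1) = (-2.2500,-0.2500)
o1: d²=325 > ρ²=47 → inactive
o2: d²=89 > ρ²=47 → inactive
o3: d²=20 ≤ ρ²=47; F_rep = 7·(-2,4)/20² = (-0.0350,0.0700)
o4: d²=29 ≤ ρ²=47; F_rep = 7·(-2,-5)/29² = (-0.0166,-0.0416)
F = F_att + ΣF_rep = (-2.3016,-0.2216)
p' = p + 1/20·F = (-0.1151,-6.0111)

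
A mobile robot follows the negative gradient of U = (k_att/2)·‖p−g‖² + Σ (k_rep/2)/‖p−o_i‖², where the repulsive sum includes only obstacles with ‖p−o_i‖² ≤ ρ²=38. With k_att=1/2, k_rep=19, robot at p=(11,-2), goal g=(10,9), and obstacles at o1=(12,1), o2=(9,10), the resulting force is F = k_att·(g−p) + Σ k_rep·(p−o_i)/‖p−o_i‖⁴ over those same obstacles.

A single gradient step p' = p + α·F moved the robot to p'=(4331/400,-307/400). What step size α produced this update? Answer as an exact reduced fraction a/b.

α = 1/4

F_att = 1/2·(g−p) = 1/2·(-1,11) = (-0.5000,5.5000)
o1: d²=10 ≤ ρ²=38; F_rep = 19·(-1,-3)/10² = (-0.1900,-0.5700)
o2: d²=148 > ρ²=38 → inactive
F = F_att + ΣF_rep = (-0.6900,4.9300)
Δp = p'−p = (-0.1725,1.2325); α = Δx/Fx = (-69/400) / (-69/100) = 1/4
check: Δy/Fy = (493/400) / (493/100) = 1/4 ✓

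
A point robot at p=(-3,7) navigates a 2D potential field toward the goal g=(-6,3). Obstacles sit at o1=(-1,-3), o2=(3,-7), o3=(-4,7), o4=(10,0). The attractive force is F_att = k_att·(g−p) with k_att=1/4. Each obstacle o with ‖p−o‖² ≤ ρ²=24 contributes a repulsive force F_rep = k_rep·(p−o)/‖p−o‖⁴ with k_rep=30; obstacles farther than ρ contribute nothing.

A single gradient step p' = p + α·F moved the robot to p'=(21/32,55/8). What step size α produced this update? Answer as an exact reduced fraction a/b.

F_att = 1/4·(g−p) = 1/4·(-3,-4) = (-0.7500,-1.0000)
o1: d²=104 > ρ²=24 → inactive
o2: d²=232 > ρ²=24 → inactive
o3: d²=1 ≤ ρ²=24; F_rep = 30·(1,0)/1² = (30.0000,0.0000)
o4: d²=218 > ρ²=24 → inactive
F = F_att + ΣF_rep = (29.2500,-1.0000)
Δp = p'−p = (3.6562,-0.1250); α = Δx/Fx = (117/32) / (117/4) = 1/8
check: Δy/Fy = (-1/8) / (-1) = 1/8 ✓

α = 1/8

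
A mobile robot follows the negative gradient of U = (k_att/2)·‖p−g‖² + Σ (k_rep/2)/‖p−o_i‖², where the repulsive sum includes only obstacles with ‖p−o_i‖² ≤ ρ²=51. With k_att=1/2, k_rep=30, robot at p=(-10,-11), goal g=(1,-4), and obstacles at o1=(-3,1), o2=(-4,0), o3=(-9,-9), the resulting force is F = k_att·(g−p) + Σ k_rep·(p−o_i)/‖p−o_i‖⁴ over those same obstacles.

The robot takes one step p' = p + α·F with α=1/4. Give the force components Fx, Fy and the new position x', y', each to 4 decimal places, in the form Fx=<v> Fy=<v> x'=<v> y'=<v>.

Fx=4.3000 Fy=1.1000 x'=-8.9250 y'=-10.7250

F_att = 1/2·(g−p) = 1/2·(11,7) = (5.5000,3.5000)
o1: d²=193 > ρ²=51 → inactive
o2: d²=157 > ρ²=51 → inactive
o3: d²=5 ≤ ρ²=51; F_rep = 30·(-1,-2)/5² = (-1.2000,-2.4000)
F = F_att + ΣF_rep = (4.3000,1.1000)
p' = p + 1/4·F = (-8.9250,-10.7250)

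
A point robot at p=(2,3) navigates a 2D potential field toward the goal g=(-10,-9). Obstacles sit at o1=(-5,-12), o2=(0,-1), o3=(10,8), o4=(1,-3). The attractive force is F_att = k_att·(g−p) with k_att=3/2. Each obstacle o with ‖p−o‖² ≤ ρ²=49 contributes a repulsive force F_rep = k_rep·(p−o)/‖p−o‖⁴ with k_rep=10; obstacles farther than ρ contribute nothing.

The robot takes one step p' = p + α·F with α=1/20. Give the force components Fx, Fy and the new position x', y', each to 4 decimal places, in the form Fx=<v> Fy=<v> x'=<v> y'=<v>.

Fx=-17.9427 Fy=-17.8562 x'=1.1029 y'=2.1072

F_att = 3/2·(g−p) = 3/2·(-12,-12) = (-18.0000,-18.0000)
o1: d²=274 > ρ²=49 → inactive
o2: d²=20 ≤ ρ²=49; F_rep = 10·(2,4)/20² = (0.0500,0.1000)
o3: d²=89 > ρ²=49 → inactive
o4: d²=37 ≤ ρ²=49; F_rep = 10·(1,6)/37² = (0.0073,0.0438)
F = F_att + ΣF_rep = (-17.9427,-17.8562)
p' = p + 1/20·F = (1.1029,2.1072)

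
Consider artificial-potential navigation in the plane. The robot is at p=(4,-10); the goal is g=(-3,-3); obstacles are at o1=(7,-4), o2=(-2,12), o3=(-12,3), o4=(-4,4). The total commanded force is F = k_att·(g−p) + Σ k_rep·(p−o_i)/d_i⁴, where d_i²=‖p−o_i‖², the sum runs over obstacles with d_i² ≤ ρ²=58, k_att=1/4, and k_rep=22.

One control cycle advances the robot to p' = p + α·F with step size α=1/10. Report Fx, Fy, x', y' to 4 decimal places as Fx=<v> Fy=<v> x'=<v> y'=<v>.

Fx=-1.7826 Fy=1.6848 x'=3.8217 y'=-9.8315

F_att = 1/4·(g−p) = 1/4·(-7,7) = (-1.7500,1.7500)
o1: d²=45 ≤ ρ²=58; F_rep = 22·(-3,-6)/45² = (-0.0326,-0.0652)
o2: d²=520 > ρ²=58 → inactive
o3: d²=425 > ρ²=58 → inactive
o4: d²=260 > ρ²=58 → inactive
F = F_att + ΣF_rep = (-1.7826,1.6848)
p' = p + 1/10·F = (3.8217,-9.8315)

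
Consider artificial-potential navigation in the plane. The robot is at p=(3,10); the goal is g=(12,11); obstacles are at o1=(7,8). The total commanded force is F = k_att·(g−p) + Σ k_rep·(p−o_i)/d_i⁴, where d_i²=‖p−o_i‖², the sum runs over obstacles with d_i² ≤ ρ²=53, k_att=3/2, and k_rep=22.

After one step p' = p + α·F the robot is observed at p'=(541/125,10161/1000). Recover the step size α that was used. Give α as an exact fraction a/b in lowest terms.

α = 1/10

F_att = 3/2·(g−p) = 3/2·(9,1) = (13.5000,1.5000)
o1: d²=20 ≤ ρ²=53; F_rep = 22·(-4,2)/20² = (-0.2200,0.1100)
F = F_att + ΣF_rep = (13.2800,1.6100)
Δp = p'−p = (1.3280,0.1610); α = Δx/Fx = (166/125) / (332/25) = 1/10
check: Δy/Fy = (161/1000) / (161/100) = 1/10 ✓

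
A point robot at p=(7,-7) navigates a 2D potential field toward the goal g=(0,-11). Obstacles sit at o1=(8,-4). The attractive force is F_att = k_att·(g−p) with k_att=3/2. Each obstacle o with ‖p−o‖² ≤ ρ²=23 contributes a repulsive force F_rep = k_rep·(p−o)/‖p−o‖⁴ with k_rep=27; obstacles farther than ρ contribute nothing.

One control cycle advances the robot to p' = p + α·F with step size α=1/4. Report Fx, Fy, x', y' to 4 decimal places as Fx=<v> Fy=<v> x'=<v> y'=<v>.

F_att = 3/2·(g−p) = 3/2·(-7,-4) = (-10.5000,-6.0000)
o1: d²=10 ≤ ρ²=23; F_rep = 27·(-1,-3)/10² = (-0.2700,-0.8100)
F = F_att + ΣF_rep = (-10.7700,-6.8100)
p' = p + 1/4·F = (4.3075,-8.7025)

Fx=-10.7700 Fy=-6.8100 x'=4.3075 y'=-8.7025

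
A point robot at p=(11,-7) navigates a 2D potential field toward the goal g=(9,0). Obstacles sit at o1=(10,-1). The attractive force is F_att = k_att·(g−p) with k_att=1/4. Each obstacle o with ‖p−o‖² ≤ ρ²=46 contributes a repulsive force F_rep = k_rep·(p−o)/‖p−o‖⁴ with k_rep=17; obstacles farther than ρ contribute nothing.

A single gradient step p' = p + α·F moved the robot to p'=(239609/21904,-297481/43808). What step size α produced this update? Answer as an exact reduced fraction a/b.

F_att = 1/4·(g−p) = 1/4·(-2,7) = (-0.5000,1.7500)
o1: d²=37 ≤ ρ²=46; F_rep = 17·(1,-6)/37² = (0.0124,-0.0745)
F = F_att + ΣF_rep = (-0.4876,1.6755)
Δp = p'−p = (-0.0609,0.2094); α = Δx/Fx = (-1335/21904) / (-1335/2738) = 1/8
check: Δy/Fy = (9175/43808) / (9175/5476) = 1/8 ✓

α = 1/8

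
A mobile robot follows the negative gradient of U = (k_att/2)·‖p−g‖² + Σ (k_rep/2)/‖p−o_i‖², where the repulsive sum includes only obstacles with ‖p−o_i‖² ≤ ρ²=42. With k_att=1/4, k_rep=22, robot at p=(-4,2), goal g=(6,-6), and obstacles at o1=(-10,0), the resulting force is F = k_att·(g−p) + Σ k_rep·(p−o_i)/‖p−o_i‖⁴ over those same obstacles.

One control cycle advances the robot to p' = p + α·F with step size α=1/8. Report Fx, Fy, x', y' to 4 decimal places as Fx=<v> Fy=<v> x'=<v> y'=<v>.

Fx=2.5825 Fy=-1.9725 x'=-3.6772 y'=1.7534

F_att = 1/4·(g−p) = 1/4·(10,-8) = (2.5000,-2.0000)
o1: d²=40 ≤ ρ²=42; F_rep = 22·(6,2)/40² = (0.0825,0.0275)
F = F_att + ΣF_rep = (2.5825,-1.9725)
p' = p + 1/8·F = (-3.6772,1.7534)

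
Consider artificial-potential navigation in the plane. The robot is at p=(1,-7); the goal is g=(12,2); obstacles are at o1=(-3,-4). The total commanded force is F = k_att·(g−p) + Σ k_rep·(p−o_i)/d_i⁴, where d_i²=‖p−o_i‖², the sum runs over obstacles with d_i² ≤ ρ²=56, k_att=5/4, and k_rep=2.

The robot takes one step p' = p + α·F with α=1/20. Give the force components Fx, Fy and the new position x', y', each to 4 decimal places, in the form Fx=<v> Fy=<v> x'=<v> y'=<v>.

Fx=13.7628 Fy=11.2404 x'=1.6881 y'=-6.4380

F_att = 5/4·(g−p) = 5/4·(11,9) = (13.7500,11.2500)
o1: d²=25 ≤ ρ²=56; F_rep = 2·(4,-3)/25² = (0.0128,-0.0096)
F = F_att + ΣF_rep = (13.7628,11.2404)
p' = p + 1/20·F = (1.6881,-6.4380)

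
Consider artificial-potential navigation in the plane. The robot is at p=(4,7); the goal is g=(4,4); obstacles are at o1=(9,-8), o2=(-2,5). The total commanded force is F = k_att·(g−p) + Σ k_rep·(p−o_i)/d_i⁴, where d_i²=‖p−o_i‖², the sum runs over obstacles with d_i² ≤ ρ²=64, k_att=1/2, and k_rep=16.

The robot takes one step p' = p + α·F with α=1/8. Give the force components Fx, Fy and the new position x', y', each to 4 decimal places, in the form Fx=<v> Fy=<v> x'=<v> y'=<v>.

Fx=0.0600 Fy=-1.4800 x'=4.0075 y'=6.8150

F_att = 1/2·(g−p) = 1/2·(0,-3) = (0.0000,-1.5000)
o1: d²=250 > ρ²=64 → inactive
o2: d²=40 ≤ ρ²=64; F_rep = 16·(6,2)/40² = (0.0600,0.0200)
F = F_att + ΣF_rep = (0.0600,-1.4800)
p' = p + 1/8·F = (4.0075,6.8150)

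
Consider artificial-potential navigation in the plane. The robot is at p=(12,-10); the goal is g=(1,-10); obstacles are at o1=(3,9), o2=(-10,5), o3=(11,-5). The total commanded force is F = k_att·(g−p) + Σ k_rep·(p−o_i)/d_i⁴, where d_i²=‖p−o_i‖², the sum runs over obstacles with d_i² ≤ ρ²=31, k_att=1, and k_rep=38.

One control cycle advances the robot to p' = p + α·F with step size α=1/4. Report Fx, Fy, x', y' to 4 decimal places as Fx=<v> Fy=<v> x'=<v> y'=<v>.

F_att = 1·(g−p) = 1·(-11,0) = (-11.0000,0.0000)
o1: d²=442 > ρ²=31 → inactive
o2: d²=709 > ρ²=31 → inactive
o3: d²=26 ≤ ρ²=31; F_rep = 38·(1,-5)/26² = (0.0562,-0.2811)
F = F_att + ΣF_rep = (-10.9438,-0.2811)
p' = p + 1/4·F = (9.2641,-10.0703)

Fx=-10.9438 Fy=-0.2811 x'=9.2641 y'=-10.0703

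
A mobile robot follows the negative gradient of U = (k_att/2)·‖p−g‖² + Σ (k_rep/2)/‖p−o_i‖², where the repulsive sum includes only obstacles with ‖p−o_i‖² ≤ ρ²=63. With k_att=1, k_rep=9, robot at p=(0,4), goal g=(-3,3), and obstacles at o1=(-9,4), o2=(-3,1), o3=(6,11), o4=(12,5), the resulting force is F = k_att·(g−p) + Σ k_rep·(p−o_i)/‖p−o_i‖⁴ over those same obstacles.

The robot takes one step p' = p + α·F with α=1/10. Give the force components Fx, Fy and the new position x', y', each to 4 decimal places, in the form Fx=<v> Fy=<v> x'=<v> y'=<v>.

F_att = 1·(g−p) = 1·(-3,-1) = (-3.0000,-1.0000)
o1: d²=81 > ρ²=63 → inactive
o2: d²=18 ≤ ρ²=63; F_rep = 9·(3,3)/18² = (0.0833,0.0833)
o3: d²=85 > ρ²=63 → inactive
o4: d²=145 > ρ²=63 → inactive
F = F_att + ΣF_rep = (-2.9167,-0.9167)
p' = p + 1/10·F = (-0.2917,3.9083)

Fx=-2.9167 Fy=-0.9167 x'=-0.2917 y'=3.9083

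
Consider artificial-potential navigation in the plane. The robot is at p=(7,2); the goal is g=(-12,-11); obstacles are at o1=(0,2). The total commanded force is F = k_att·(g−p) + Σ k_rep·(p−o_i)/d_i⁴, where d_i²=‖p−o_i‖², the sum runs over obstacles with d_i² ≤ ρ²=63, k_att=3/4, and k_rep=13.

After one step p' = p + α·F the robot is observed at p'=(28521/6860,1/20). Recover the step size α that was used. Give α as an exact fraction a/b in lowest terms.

F_att = 3/4·(g−p) = 3/4·(-19,-13) = (-14.2500,-9.7500)
o1: d²=49 ≤ ρ²=63; F_rep = 13·(7,0)/49² = (0.0379,0.0000)
F = F_att + ΣF_rep = (-14.2121,-9.7500)
Δp = p'−p = (-2.8424,-1.9500); α = Δx/Fx = (-19499/6860) / (-19499/1372) = 1/5
check: Δy/Fy = (-39/20) / (-39/4) = 1/5 ✓

α = 1/5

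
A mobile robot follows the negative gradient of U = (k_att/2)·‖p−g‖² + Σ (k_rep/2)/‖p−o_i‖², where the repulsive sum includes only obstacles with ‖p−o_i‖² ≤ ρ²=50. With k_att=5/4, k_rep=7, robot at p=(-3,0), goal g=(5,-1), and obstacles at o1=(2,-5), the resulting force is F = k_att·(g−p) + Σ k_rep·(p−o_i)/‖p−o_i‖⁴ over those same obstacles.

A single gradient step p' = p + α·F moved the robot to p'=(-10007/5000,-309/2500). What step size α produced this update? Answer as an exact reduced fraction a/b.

α = 1/10

F_att = 5/4·(g−p) = 5/4·(8,-1) = (10.0000,-1.2500)
o1: d²=50 ≤ ρ²=50; F_rep = 7·(-5,5)/50² = (-0.0140,0.0140)
F = F_att + ΣF_rep = (9.9860,-1.2360)
Δp = p'−p = (0.9986,-0.1236); α = Δx/Fx = (4993/5000) / (4993/500) = 1/10
check: Δy/Fy = (-309/2500) / (-309/250) = 1/10 ✓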